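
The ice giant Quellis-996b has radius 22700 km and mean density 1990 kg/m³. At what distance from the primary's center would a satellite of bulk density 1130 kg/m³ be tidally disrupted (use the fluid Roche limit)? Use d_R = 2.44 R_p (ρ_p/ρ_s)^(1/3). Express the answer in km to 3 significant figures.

66900 km

d_R = 2.44 × 22700 km × (1990/1130)^(1/3)
    = 66900 km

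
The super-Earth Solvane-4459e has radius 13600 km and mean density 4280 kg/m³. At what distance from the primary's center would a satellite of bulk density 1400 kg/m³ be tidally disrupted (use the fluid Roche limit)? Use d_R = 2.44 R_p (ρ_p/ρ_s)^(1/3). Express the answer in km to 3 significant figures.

d_R = 2.44 × 13600 km × (4280/1400)^(1/3)
    = 48200 km

48200 km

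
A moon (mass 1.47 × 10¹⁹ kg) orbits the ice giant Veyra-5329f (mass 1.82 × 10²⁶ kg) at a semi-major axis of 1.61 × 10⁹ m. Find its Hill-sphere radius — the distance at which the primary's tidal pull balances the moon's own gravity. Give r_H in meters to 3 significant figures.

4.83 × 10⁶ m

r_H ≈ a (m/3M)^(1/3)
    = (1.61 × 10⁹) × (1.47 × 10¹⁹ / (3 × 1.82 × 10²⁶))^(1/3)
    = 4.83 × 10⁶ m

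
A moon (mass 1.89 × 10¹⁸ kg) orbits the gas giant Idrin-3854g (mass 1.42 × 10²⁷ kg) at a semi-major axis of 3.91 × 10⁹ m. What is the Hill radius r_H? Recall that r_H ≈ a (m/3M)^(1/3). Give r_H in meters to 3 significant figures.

2.98 × 10⁶ m

r_H ≈ a (m/3M)^(1/3)
    = (3.91 × 10⁹) × (1.89 × 10¹⁸ / (3 × 1.42 × 10²⁷))^(1/3)
    = 2.98 × 10⁶ m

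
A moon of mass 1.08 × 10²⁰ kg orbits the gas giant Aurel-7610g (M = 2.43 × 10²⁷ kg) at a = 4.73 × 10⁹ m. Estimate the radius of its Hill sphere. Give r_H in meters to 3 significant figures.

r_H ≈ a (m/3M)^(1/3)
    = (4.73 × 10⁹) × (1.08 × 10²⁰ / (3 × 2.43 × 10²⁷))^(1/3)
    = 1.16 × 10⁷ m

1.16 × 10⁷ m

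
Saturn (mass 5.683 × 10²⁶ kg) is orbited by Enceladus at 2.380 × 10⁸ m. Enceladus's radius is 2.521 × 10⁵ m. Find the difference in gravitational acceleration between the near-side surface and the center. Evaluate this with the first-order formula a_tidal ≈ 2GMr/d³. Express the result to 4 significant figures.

1.419 × 10⁻³ m/s²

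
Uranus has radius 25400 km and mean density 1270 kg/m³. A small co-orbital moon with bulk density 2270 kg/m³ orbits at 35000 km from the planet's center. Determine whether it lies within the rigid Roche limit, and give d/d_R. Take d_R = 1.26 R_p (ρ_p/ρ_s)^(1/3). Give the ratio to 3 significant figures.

outside; d/d_R ≈ 1.33

d_R = 1.26 × (25400 km) × (1270/2270)^(1/3) = 26370 km
d/d_R = (35000) / (26370) = 1.33
Since d/d_R > 1, the body is outside the Roche limit.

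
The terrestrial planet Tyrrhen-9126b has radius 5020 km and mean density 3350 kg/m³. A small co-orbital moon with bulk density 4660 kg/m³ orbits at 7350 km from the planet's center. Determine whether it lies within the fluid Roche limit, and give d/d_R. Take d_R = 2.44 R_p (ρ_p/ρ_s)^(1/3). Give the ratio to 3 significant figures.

inside; d/d_R ≈ 0.670

d_R = 2.44 × (5020 km) × (3350/4660)^(1/3) = 10970 km
d/d_R = (7350) / (10970) = 0.670
Since d/d_R < 1, the body is inside the Roche limit.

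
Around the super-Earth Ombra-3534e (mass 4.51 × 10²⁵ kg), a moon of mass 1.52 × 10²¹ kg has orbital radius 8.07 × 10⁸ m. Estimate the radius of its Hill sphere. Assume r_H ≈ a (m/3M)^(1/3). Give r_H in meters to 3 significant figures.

1.81 × 10⁷ m

r_H ≈ a (m/3M)^(1/3)
    = (8.07 × 10⁸) × (1.52 × 10²¹ / (3 × 4.51 × 10²⁵))^(1/3)
    = 1.81 × 10⁷ m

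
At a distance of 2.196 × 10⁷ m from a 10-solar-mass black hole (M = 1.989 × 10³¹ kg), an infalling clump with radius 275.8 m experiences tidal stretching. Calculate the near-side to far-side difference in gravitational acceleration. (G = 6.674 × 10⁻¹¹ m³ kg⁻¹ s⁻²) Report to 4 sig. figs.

The field gradient is 2GM/d³; across the full diameter 2r the difference is 4GMr/d³.
Δa = 4GMr/d³
   = 4 × (6.674 × 10⁻¹¹) × (1.989 × 10³¹) × (275.8) / (2.196 × 10⁷)³
   = 1.383 × 10² m/s²

1.383 × 10² m/s²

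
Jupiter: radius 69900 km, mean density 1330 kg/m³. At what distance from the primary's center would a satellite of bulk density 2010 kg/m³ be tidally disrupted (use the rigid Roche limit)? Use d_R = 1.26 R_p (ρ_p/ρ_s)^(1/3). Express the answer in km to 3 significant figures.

d_R = 1.26 × 69900 km × (1330/2010)^(1/3)
    = 76700 km

76700 km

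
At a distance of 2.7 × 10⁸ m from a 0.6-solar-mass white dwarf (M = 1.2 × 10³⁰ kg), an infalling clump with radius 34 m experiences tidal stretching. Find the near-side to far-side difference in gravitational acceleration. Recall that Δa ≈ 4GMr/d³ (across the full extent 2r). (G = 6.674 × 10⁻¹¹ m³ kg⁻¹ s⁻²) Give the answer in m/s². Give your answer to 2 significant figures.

5.5 × 10⁻⁴ m/s²

Near-to-far spans 2r, so the tidal difference is twice the near-to-center value: 4GMr/d³.
Δg = 4GMr/d³
   = 4 × (6.674 × 10⁻¹¹) × (1.2 × 10³⁰) × (34) / (2.7 × 10⁸)³
   = 5.5 × 10⁻⁴ m/s²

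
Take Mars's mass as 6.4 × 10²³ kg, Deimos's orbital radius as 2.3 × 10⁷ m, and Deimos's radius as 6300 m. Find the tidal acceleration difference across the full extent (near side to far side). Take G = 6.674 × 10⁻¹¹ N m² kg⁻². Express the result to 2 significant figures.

Δa = 4GMr/d³
   = 4 × (6.674 × 10⁻¹¹) × (6.4 × 10²³) × (6300) / (2.3 × 10⁷)³
   = 8.8 × 10⁻⁵ m/s²

8.8 × 10⁻⁵ m/s²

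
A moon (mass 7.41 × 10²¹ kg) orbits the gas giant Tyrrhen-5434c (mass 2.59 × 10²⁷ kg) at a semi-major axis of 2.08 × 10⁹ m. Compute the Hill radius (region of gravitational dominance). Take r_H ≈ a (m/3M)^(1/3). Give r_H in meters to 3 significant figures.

r_H ≈ a (m/3M)^(1/3)
    = (2.08 × 10⁹) × (7.41 × 10²¹ / (3 × 2.59 × 10²⁷))^(1/3)
    = 2.05 × 10⁷ m

2.05 × 10⁷ m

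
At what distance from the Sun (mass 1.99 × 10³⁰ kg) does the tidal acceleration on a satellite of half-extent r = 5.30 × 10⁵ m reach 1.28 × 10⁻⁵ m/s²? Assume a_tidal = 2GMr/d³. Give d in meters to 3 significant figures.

2GMr/d³ = a_tidal  ⇒  d = (2GMr / a_tidal)^(1/3)
d = (2 × 6.674×10⁻¹¹ × (1.99 × 10³⁰) × (5.30 × 10⁵) / (1.28 × 10⁻⁵))^(1/3)
  = 2.22 × 10¹⁰ m

2.22 × 10¹⁰ m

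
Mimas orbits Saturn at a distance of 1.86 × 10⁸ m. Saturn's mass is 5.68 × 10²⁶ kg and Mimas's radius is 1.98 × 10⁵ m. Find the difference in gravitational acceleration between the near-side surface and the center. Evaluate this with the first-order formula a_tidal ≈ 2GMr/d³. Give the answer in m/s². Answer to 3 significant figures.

Since r ≪ d, expand the inverse-square field across one radius to get the leading 2GMr/d³ term.
Δa = 2GMr/d³
   = 2 × (6.674 × 10⁻¹¹) × (5.68 × 10²⁶) × (1.98 × 10⁵) / (1.86 × 10⁸)³
   = 2.33 × 10⁻³ m/s²

2.33 × 10⁻³ m/s²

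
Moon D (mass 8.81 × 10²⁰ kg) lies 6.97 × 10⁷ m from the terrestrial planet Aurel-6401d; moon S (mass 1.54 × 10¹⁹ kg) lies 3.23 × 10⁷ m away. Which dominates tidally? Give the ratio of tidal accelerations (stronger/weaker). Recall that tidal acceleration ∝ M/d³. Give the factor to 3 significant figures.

The tide-raising term goes as M/d³ (the gradient of a 1/d² field).
Moon D: (8.81 × 10²⁰) / (6.97 × 10⁷)³ = 2.602 × 10⁻³
Moon S: (1.54 × 10¹⁹) / (3.23 × 10⁷)³ = 4.570 × 10⁻⁴
Ratio (larger/smaller) = 5.69

Moon D, by a factor of ≈ 5.69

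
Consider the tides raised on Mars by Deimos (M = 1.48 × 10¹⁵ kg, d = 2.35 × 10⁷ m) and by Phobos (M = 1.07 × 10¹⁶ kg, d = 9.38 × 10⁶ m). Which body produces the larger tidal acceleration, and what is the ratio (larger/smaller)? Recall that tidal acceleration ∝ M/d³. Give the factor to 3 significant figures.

Phobos, by a factor of ≈ 114

Compare M/d³ for the two perturbers:
Deimos: (1.48 × 10¹⁵) / (2.35 × 10⁷)³ = 1.140 × 10⁻⁷
Phobos: (1.07 × 10¹⁶) / (9.38 × 10⁶)³ = 1.297 × 10⁻⁵
Ratio (larger/smaller) = 114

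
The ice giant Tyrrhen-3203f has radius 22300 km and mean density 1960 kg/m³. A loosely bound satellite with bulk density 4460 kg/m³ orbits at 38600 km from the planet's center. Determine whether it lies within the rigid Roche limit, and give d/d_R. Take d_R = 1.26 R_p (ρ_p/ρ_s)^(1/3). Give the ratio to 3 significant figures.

d_R = 1.26 × (22300 km) × (1960/4460)^(1/3) = 21360 km
d/d_R = (38600) / (21360) = 1.81
Since d/d_R > 1, the body is outside the Roche limit.

outside; d/d_R ≈ 1.81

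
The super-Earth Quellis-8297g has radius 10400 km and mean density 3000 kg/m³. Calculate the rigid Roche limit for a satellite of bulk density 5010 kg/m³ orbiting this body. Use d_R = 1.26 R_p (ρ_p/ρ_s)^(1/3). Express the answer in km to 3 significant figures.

11000 km

d_R = 1.26 × 10400 km × (3000/5010)^(1/3)
    = 11000 km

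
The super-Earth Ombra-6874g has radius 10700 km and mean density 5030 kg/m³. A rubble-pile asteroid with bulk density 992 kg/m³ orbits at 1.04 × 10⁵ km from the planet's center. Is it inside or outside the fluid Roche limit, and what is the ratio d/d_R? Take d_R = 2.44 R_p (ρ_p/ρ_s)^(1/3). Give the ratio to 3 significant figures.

outside; d/d_R ≈ 2.32

d_R = 2.44 × (10700 km) × (5030/992)^(1/3) = 44850 km
d/d_R = (1.04 × 10⁵) / (44850) = 2.32
Since d/d_R > 1, the body is outside the Roche limit.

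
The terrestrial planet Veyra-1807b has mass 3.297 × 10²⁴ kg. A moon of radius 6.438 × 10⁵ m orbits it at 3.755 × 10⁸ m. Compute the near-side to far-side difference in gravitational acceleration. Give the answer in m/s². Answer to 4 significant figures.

a_tidal = 4GMr/d³
        = 4 × (6.674 × 10⁻¹¹) × (3.297 × 10²⁴) × (6.438 × 10⁵) / (3.755 × 10⁸)³
        = 1.070 × 10⁻⁵ m/s²

1.070 × 10⁻⁵ m/s²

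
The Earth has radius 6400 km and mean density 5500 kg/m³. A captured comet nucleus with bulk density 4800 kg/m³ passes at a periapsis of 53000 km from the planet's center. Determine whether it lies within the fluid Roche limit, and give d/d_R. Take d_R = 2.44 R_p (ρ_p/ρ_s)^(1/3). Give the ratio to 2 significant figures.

d_R = 2.44 × (6400 km) × (5500/4800)^(1/3) = 16340 km
d/d_R = (53000) / (16340) = 3.2
Since d/d_R > 1, the body is outside the Roche limit.

outside; d/d_R ≈ 3.2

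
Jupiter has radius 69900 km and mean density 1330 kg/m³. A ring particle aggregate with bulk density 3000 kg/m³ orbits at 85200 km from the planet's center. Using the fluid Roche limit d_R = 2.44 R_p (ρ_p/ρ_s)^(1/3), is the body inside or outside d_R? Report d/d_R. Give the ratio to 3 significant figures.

inside; d/d_R ≈ 0.655

d_R = 2.44 × (69900 km) × (1330/3000)^(1/3) = 1.301 × 10⁵ km
d/d_R = (85200) / (1.301 × 10⁵) = 0.655
Since d/d_R < 1, the body is inside the Roche limit.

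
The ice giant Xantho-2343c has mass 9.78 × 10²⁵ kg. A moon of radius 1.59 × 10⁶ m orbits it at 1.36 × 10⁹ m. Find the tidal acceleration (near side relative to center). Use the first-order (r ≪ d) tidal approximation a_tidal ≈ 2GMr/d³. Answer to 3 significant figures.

8.25 × 10⁻⁶ m/s²

Δg = 2GMr/d³
   = 2 × (6.674 × 10⁻¹¹) × (9.78 × 10²⁵) × (1.59 × 10⁶) / (1.36 × 10⁹)³
   = 8.25 × 10⁻⁶ m/s²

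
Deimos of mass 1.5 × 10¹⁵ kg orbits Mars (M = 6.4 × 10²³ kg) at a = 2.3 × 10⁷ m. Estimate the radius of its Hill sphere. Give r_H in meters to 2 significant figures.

2.1 × 10⁴ m

r_H ≈ a (m/3M)^(1/3)
    = (2.3 × 10⁷) × (1.5 × 10¹⁵ / (3 × 6.4 × 10²³))^(1/3)
    = 2.1 × 10⁴ m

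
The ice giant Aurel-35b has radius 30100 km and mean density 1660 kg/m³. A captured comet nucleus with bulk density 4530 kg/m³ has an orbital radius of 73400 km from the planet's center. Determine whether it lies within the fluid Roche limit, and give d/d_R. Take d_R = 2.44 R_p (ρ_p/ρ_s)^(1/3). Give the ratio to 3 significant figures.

outside; d/d_R ≈ 1.40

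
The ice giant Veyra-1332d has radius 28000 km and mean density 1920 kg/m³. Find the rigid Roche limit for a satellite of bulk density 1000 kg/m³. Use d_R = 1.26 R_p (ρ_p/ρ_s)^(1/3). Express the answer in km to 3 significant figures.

43800 km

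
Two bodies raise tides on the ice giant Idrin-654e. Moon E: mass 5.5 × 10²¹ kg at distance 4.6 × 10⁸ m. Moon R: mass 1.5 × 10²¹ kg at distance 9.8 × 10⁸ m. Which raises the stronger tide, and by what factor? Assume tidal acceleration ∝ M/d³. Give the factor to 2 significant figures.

Moon E, by a factor of ≈ 35

Tidal acceleration ∝ M/d³, so compare M/d³ for each.
Moon E: (5.5 × 10²¹) / (4.6 × 10⁸)³ = 5.651 × 10⁻⁵
Moon R: (1.5 × 10²¹) / (9.8 × 10⁸)³ = 1.594 × 10⁻⁶
Ratio (larger/smaller) = 35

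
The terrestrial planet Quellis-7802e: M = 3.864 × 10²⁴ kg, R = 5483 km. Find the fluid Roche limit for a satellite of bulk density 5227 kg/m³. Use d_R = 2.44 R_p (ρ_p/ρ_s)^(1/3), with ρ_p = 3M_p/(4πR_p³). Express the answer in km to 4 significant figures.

13690 km

ρ_p = 3M_p/(4πR_p³) = 3 × (3.864 × 10²⁴) / (4π × (5.483 × 10⁶ m)³) = 5596 kg/m³
d_R = 2.44 × 5483 km × (5596/5227)^(1/3)
    = 13690 km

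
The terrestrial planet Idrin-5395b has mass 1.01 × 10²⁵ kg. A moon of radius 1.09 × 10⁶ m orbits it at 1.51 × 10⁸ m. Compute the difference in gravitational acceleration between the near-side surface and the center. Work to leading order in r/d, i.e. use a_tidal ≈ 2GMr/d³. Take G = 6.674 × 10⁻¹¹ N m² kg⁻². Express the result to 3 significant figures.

4.27 × 10⁻⁴ m/s²

a_tidal = 2GMr/d³
        = 2 × (6.674 × 10⁻¹¹) × (1.01 × 10²⁵) × (1.09 × 10⁶) / (1.51 × 10⁸)³
        = 4.27 × 10⁻⁴ m/s²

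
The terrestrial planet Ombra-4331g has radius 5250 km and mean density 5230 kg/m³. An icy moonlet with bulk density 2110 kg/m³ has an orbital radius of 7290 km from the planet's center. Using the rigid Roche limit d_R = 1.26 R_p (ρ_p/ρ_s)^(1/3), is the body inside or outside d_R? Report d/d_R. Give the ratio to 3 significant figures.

d_R = 1.26 × (5250 km) × (5230/2110)^(1/3) = 8952 km
d/d_R = (7290) / (8952) = 0.814
Since d/d_R < 1, the body is inside the Roche limit.

inside; d/d_R ≈ 0.814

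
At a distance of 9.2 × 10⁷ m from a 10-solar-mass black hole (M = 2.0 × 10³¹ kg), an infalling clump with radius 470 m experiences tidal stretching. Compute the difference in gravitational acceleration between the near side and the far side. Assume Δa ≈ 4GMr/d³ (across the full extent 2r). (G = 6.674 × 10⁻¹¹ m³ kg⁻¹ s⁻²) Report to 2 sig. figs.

Near-to-far spans 2r, so the tidal difference is twice the near-to-center value: 4GMr/d³.
Δg = 4GMr/d³
   = 4 × (6.674 × 10⁻¹¹) × (2.0 × 10³¹) × (470) / (9.2 × 10⁷)³
   = 3.2 m/s²

3.2 m/s²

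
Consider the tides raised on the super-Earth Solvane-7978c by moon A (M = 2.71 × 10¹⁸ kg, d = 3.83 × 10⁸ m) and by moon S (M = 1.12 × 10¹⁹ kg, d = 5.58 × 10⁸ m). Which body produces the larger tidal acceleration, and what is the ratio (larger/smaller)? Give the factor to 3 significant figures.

Moon S, by a factor of ≈ 1.34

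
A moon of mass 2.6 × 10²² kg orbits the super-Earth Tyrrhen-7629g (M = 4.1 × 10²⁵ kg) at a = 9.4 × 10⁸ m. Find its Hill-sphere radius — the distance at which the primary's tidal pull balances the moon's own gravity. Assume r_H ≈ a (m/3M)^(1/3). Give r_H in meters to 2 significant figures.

r_H ≈ a (m/3M)^(1/3)
    = (9.4 × 10⁸) × (2.6 × 10²² / (3 × 4.1 × 10²⁵))^(1/3)
    = 5.6 × 10⁷ m

5.6 × 10⁷ m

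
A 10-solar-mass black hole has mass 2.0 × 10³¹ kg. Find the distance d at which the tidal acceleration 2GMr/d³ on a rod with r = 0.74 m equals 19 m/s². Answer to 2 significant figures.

4.7 × 10⁶ m

2GMr/d³ = a_tidal  ⇒  d = (2GMr / a_tidal)^(1/3)
d = (2 × 6.674×10⁻¹¹ × (2.0 × 10³¹) × (0.74) / (19))^(1/3)
  = 4.7 × 10⁶ m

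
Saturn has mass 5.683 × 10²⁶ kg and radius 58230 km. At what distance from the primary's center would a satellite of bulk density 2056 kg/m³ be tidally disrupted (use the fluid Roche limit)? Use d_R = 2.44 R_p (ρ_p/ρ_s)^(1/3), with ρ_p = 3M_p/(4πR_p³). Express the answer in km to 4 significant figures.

98600 km

ρ_p = 3M_p/(4πR_p³) = 3 × (5.683 × 10²⁶) / (4π × (5.823 × 10⁷ m)³) = 687.1 kg/m³
d_R = 2.44 × 58230 km × (687.1/2056)^(1/3)
    = 98600 km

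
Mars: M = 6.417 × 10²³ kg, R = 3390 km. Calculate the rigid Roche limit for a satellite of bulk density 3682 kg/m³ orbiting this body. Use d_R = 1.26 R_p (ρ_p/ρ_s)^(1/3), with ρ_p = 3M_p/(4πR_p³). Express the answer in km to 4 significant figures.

4366 km

ρ_p = 3M_p/(4πR_p³) = 3 × (6.417 × 10²³) / (4π × (3.390 × 10⁶ m)³) = 3932 kg/m³
d_R = 1.26 × 3390 km × (3932/3682)^(1/3)
    = 4366 km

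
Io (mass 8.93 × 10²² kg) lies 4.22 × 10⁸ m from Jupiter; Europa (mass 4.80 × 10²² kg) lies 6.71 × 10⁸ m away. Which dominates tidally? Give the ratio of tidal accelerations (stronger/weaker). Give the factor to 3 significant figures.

Io, by a factor of ≈ 7.48

The tide-raising term goes as M/d³ (the gradient of a 1/d² field).
Io: (8.93 × 10²²) / (4.22 × 10⁸)³ = 1.188 × 10⁻³
Europa: (4.80 × 10²²) / (6.71 × 10⁸)³ = 1.589 × 10⁻⁴
Ratio (larger/smaller) = 7.48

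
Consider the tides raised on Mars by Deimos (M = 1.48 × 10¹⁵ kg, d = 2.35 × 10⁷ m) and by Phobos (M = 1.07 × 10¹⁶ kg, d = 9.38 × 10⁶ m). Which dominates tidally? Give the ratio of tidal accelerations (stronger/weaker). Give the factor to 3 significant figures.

Tidal stretch scales as M/d³; compute that for each body.
Deimos: (1.48 × 10¹⁵) / (2.35 × 10⁷)³ = 1.140 × 10⁻⁷
Phobos: (1.07 × 10¹⁶) / (9.38 × 10⁶)³ = 1.297 × 10⁻⁵
Ratio (larger/smaller) = 114

Phobos, by a factor of ≈ 114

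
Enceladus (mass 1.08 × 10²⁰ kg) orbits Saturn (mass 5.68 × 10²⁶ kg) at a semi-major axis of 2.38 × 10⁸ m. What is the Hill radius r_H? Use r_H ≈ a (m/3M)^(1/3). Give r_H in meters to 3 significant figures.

9.49 × 10⁵ m

r_H ≈ a (m/3M)^(1/3)
    = (2.38 × 10⁸) × (1.08 × 10²⁰ / (3 × 5.68 × 10²⁶))^(1/3)
    = 9.49 × 10⁵ m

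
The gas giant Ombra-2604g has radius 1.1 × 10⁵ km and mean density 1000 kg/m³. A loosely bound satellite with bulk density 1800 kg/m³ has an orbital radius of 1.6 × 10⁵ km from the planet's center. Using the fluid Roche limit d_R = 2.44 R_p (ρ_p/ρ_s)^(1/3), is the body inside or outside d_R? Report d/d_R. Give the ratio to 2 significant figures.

inside; d/d_R ≈ 0.73

d_R = 2.44 × (1.1 × 10⁵ km) × (1000/1800)^(1/3) = 2.206 × 10⁵ km
d/d_R = (1.6 × 10⁵) / (2.206 × 10⁵) = 0.73
Since d/d_R < 1, the body is inside the Roche limit.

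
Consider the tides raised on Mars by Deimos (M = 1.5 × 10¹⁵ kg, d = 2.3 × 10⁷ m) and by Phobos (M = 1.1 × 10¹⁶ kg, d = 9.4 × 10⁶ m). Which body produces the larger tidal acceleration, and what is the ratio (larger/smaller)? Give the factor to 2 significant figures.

Compare M/d³ for the two perturbers:
Deimos: (1.5 × 10¹⁵) / (2.3 × 10⁷)³ = 1.233 × 10⁻⁷
Phobos: (1.1 × 10¹⁶) / (9.4 × 10⁶)³ = 1.324 × 10⁻⁵
Ratio (larger/smaller) = 110

Phobos, by a factor of ≈ 110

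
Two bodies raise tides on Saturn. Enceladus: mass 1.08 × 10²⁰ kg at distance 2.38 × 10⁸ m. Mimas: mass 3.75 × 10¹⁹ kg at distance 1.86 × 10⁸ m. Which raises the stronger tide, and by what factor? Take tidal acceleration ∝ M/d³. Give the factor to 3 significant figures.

The tide-raising term goes as M/d³ (the gradient of a 1/d² field).
Enceladus: (1.08 × 10²⁰) / (2.38 × 10⁸)³ = 8.011 × 10⁻⁶
Mimas: (3.75 × 10¹⁹) / (1.86 × 10⁸)³ = 5.828 × 10⁻⁶
Ratio (larger/smaller) = 1.37

Enceladus, by a factor of ≈ 1.37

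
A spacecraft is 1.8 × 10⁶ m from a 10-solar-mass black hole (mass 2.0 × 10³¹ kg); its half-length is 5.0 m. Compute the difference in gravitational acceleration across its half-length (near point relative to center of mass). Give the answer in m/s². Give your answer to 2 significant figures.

2.3 × 10³ m/s²

a_tidal = 2GMr/d³
        = 2 × (6.674 × 10⁻¹¹) × (2.0 × 10³¹) × (5.0) / (1.8 × 10⁶)³
        = 2.3 × 10³ m/s²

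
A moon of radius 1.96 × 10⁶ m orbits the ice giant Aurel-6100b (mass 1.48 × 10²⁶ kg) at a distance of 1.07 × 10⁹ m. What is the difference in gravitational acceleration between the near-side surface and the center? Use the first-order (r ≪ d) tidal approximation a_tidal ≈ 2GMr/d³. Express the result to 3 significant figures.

3.16 × 10⁻⁵ m/s²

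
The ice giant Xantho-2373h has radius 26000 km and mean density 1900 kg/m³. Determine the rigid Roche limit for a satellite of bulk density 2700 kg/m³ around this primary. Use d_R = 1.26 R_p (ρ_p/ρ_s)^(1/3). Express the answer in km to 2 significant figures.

29000 km

d_R = 1.26 × 26000 km × (1900/2700)^(1/3)
    = 29000 km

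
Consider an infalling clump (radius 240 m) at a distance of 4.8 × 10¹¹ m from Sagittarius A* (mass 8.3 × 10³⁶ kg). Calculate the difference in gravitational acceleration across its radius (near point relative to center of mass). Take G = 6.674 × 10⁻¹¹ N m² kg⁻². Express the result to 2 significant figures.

Since r ≪ d, expand the inverse-square field across one radius to get the leading 2GMr/d³ term.
Δg = 2GMr/d³
   = 2 × (6.674 × 10⁻¹¹) × (8.3 × 10³⁶) × (240) / (4.8 × 10¹¹)³
   = 2.4 × 10⁻⁶ m/s²

2.4 × 10⁻⁶ m/s²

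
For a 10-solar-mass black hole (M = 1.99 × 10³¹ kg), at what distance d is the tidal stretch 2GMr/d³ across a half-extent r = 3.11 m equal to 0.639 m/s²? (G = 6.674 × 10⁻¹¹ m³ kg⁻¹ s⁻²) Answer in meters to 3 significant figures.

2GMr/d³ = a_tidal  ⇒  d = (2GMr / a_tidal)^(1/3)
d = (2 × 6.674×10⁻¹¹ × (1.99 × 10³¹) × (3.11) / (0.639))^(1/3)
  = 2.35 × 10⁷ m

2.35 × 10⁷ m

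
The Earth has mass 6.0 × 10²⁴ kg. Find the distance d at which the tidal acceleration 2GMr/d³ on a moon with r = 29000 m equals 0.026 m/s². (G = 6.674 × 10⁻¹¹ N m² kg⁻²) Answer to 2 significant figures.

2GMr/d³ = a_tidal  ⇒  d = (2GMr / a_tidal)^(1/3)
d = (2 × 6.674×10⁻¹¹ × (6.0 × 10²⁴) × (29000) / (0.026))^(1/3)
  = 9.6 × 10⁶ m

9.6 × 10⁶ m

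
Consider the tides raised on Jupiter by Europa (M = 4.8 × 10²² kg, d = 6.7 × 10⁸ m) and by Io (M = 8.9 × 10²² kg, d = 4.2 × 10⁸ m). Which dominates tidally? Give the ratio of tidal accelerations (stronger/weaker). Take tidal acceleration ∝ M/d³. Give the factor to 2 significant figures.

Io, by a factor of ≈ 7.5

The tide-raising term goes as M/d³ (the gradient of a 1/d² field).
Europa: (4.8 × 10²²) / (6.7 × 10⁸)³ = 1.596 × 10⁻⁴
Io: (8.9 × 10²²) / (4.2 × 10⁸)³ = 1.201 × 10⁻³
Ratio (larger/smaller) = 7.5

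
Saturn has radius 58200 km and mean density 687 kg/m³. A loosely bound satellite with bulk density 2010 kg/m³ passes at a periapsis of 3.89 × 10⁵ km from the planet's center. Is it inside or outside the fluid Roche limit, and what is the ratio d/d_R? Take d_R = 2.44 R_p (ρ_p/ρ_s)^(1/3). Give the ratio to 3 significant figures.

d_R = 2.44 × (58200 km) × (687/2010)^(1/3) = 99290 km
d/d_R = (3.89 × 10⁵) / (99290) = 3.92
Since d/d_R > 1, the body is outside the Roche limit.

outside; d/d_R ≈ 3.92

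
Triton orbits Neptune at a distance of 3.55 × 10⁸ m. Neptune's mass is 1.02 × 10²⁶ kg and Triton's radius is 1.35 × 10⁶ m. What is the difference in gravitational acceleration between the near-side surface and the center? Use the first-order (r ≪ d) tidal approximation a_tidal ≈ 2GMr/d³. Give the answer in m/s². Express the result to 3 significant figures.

4.11 × 10⁻⁴ m/s²

Δg = 2GMr/d³
   = 2 × (6.674 × 10⁻¹¹) × (1.02 × 10²⁶) × (1.35 × 10⁶) / (3.55 × 10⁸)³
   = 4.11 × 10⁻⁴ m/s²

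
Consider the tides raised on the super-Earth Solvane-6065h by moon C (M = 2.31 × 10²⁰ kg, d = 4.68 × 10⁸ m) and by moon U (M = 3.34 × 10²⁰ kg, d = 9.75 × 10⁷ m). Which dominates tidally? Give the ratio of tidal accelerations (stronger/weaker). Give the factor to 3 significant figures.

Compare M/d³ for the two perturbers:
Moon C: (2.31 × 10²⁰) / (4.68 × 10⁸)³ = 2.254 × 10⁻⁶
Moon U: (3.34 × 10²⁰) / (9.75 × 10⁷)³ = 3.604 × 10⁻⁴
Ratio (larger/smaller) = 160

Moon U, by a factor of ≈ 160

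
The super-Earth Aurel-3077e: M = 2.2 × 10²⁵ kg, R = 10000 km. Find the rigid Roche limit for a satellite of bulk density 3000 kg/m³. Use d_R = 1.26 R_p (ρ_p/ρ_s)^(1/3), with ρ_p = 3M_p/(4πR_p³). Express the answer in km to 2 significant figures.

15000 km

ρ_p = 3M_p/(4πR_p³) = 3 × (2.2 × 10²⁵) / (4π × (1.0 × 10⁷ m)³) = 5300 kg/m³
d_R = 1.26 × 10000 km × (5300/3000)^(1/3)
    = 15000 km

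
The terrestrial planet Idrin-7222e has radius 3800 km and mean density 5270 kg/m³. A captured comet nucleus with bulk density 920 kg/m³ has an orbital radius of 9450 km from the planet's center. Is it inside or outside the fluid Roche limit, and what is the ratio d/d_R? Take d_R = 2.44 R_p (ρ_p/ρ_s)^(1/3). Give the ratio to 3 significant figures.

d_R = 2.44 × (3800 km) × (5270/920)^(1/3) = 16590 km
d/d_R = (9450) / (16590) = 0.570
Since d/d_R < 1, the body is inside the Roche limit.

inside; d/d_R ≈ 0.570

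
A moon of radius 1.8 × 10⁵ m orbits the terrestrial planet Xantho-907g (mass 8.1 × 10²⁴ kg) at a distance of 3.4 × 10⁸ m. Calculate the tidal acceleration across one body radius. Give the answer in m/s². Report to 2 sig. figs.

Δg = 2GMr/d³
   = 2 × (6.674 × 10⁻¹¹) × (8.1 × 10²⁴) × (1.8 × 10⁵) / (3.4 × 10⁸)³
   = 5.0 × 10⁻⁶ m/s²

5.0 × 10⁻⁶ m/s²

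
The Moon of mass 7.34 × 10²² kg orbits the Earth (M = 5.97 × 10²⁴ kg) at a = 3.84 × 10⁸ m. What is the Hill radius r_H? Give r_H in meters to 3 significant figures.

r_H ≈ a (m/3M)^(1/3)
    = (3.84 × 10⁸) × (7.34 × 10²² / (3 × 5.97 × 10²⁴))^(1/3)
    = 6.15 × 10⁷ m

6.15 × 10⁷ m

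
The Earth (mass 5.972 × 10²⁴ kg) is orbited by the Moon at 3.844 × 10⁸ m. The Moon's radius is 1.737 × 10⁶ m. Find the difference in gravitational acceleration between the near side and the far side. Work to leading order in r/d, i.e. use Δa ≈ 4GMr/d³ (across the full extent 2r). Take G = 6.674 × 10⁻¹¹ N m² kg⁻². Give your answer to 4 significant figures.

4.875 × 10⁻⁵ m/s²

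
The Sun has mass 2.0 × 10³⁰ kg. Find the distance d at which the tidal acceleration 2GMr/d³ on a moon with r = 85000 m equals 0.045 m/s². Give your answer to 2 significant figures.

8.0 × 10⁸ m

2GMr/d³ = a_tidal  ⇒  d = (2GMr / a_tidal)^(1/3)
d = (2 × 6.674×10⁻¹¹ × (2.0 × 10³⁰) × (85000) / (0.045))^(1/3)
  = 8.0 × 10⁸ m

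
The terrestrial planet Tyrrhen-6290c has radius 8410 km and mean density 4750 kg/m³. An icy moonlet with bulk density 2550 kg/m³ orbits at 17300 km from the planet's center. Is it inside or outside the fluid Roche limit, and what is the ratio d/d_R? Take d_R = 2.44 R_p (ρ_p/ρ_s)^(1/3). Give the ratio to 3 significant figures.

inside; d/d_R ≈ 0.685

d_R = 2.44 × (8410 km) × (4750/2550)^(1/3) = 25250 km
d/d_R = (17300) / (25250) = 0.685
Since d/d_R < 1, the body is inside the Roche limit.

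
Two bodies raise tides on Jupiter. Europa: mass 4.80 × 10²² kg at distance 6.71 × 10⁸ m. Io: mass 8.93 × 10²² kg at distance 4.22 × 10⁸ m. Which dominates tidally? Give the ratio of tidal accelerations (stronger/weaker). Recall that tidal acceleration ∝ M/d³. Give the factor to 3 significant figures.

Tidal stretch scales as M/d³; compute that for each body.
Europa: (4.80 × 10²²) / (6.71 × 10⁸)³ = 1.589 × 10⁻⁴
Io: (8.93 × 10²²) / (4.22 × 10⁸)³ = 1.188 × 10⁻³
Ratio (larger/smaller) = 7.48

Io, by a factor of ≈ 7.48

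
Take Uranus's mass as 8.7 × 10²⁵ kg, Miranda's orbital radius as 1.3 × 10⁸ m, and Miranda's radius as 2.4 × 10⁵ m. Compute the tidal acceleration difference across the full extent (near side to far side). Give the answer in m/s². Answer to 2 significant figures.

2.5 × 10⁻³ m/s²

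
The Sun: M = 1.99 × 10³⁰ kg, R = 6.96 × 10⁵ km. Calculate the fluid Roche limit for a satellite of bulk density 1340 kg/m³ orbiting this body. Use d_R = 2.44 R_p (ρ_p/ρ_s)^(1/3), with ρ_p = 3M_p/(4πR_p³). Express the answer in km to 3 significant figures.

1.73 × 10⁶ km

ρ_p = 3M_p/(4πR_p³) = 3 × (1.99 × 10³⁰) / (4π × (6.96 × 10⁸ m)³) = 1410 kg/m³
d_R = 2.44 × 6.96 × 10⁵ km × (1410/1340)^(1/3)
    = 1.73 × 10⁶ km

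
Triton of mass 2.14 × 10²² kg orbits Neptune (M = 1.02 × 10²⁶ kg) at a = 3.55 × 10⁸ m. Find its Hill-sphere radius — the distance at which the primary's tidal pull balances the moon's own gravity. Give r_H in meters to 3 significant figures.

1.46 × 10⁷ m

r_H ≈ a (m/3M)^(1/3)
    = (3.55 × 10⁸) × (2.14 × 10²² / (3 × 1.02 × 10²⁶))^(1/3)
    = 1.46 × 10⁷ m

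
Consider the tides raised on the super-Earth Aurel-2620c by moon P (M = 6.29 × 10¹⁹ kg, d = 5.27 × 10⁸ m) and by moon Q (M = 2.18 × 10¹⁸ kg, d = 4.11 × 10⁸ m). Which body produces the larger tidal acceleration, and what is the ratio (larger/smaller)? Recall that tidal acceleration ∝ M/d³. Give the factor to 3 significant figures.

Tidal acceleration ∝ M/d³, so compare M/d³ for each.
Moon P: (6.29 × 10¹⁹) / (5.27 × 10⁸)³ = 4.298 × 10⁻⁷
Moon Q: (2.18 × 10¹⁸) / (4.11 × 10⁸)³ = 3.140 × 10⁻⁸
Ratio (larger/smaller) = 13.7

Moon P, by a factor of ≈ 13.7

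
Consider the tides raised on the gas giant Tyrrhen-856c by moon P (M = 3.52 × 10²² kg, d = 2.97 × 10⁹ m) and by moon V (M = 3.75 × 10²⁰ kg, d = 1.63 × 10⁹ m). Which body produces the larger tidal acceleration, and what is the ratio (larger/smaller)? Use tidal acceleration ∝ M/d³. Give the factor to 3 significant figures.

Moon P, by a factor of ≈ 15.5

The tide-raising term goes as M/d³ (the gradient of a 1/d² field).
Moon P: (3.52 × 10²²) / (2.97 × 10⁹)³ = 1.344 × 10⁻⁶
Moon V: (3.75 × 10²⁰) / (1.63 × 10⁹)³ = 8.659 × 10⁻⁸
Ratio (larger/smaller) = 15.5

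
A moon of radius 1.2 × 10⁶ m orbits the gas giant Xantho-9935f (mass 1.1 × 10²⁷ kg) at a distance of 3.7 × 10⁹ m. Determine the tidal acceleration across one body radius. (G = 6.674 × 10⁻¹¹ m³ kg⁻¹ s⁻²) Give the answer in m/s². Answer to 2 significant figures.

3.5 × 10⁻⁶ m/s²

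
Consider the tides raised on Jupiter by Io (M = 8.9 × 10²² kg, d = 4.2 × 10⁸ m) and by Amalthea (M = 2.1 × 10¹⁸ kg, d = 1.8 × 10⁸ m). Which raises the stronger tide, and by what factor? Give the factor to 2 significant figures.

Io, by a factor of ≈ 3300

The tide-raising term goes as M/d³ (the gradient of a 1/d² field).
Io: (8.9 × 10²²) / (4.2 × 10⁸)³ = 1.201 × 10⁻³
Amalthea: (2.1 × 10¹⁸) / (1.8 × 10⁸)³ = 3.601 × 10⁻⁷
Ratio (larger/smaller) = 3300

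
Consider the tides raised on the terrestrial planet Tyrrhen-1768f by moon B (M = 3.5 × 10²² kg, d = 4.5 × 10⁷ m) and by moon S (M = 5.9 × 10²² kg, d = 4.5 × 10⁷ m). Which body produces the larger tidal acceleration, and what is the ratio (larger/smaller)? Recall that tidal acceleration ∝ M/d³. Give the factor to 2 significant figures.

Moon S, by a factor of ≈ 1.7

The tide-raising term goes as M/d³ (the gradient of a 1/d² field).
Moon B: (3.5 × 10²²) / (4.5 × 10⁷)³ = 3.841 × 10⁻¹
Moon S: (5.9 × 10²²) / (4.5 × 10⁷)³ = 6.475 × 10⁻¹
Ratio (larger/smaller) = 1.7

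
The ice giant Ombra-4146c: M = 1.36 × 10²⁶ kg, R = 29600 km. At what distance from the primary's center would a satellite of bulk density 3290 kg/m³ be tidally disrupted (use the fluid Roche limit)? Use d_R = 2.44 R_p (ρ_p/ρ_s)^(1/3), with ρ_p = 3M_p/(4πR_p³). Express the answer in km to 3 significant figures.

52300 km

ρ_p = 3M_p/(4πR_p³) = 3 × (1.36 × 10²⁶) / (4π × (2.96 × 10⁷ m)³) = 1250 kg/m³
d_R = 2.44 × 29600 km × (1250/3290)^(1/3)
    = 52300 km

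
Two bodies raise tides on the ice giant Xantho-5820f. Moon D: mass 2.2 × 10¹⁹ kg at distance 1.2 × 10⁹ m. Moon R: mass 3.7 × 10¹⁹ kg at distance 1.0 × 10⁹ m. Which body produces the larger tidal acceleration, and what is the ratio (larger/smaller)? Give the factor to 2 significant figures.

The tide-raising term goes as M/d³ (the gradient of a 1/d² field).
Moon D: (2.2 × 10¹⁹) / (1.2 × 10⁹)³ = 1.273 × 10⁻⁸
Moon R: (3.7 × 10¹⁹) / (1.0 × 10⁹)³ = 3.700 × 10⁻⁸
Ratio (larger/smaller) = 2.9

Moon R, by a factor of ≈ 2.9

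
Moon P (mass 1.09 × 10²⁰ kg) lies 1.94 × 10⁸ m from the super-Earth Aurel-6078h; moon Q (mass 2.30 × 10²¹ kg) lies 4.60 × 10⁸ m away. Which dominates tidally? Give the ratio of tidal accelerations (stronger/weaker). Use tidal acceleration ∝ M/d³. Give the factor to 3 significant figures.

Tidal acceleration ∝ M/d³, so compare M/d³ for each.
Moon P: (1.09 × 10²⁰) / (1.94 × 10⁸)³ = 1.493 × 10⁻⁵
Moon Q: (2.30 × 10²¹) / (4.60 × 10⁸)³ = 2.363 × 10⁻⁵
Ratio (larger/smaller) = 1.58

Moon Q, by a factor of ≈ 1.58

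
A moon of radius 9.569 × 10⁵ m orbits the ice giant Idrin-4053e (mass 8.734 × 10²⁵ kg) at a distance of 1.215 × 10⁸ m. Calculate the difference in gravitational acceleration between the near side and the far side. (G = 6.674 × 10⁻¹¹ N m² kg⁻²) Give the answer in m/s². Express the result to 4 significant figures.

Δg = 4GMr/d³
   = 4 × (6.674 × 10⁻¹¹) × (8.734 × 10²⁵) × (9.569 × 10⁵) / (1.215 × 10⁸)³
   = 1.244 × 10⁻² m/s²

1.244 × 10⁻² m/s²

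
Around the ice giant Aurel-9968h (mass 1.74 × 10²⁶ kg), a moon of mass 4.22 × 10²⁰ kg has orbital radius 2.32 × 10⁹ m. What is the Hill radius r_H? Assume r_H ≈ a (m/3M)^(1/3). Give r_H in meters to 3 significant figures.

2.16 × 10⁷ m

r_H ≈ a (m/3M)^(1/3)
    = (2.32 × 10⁹) × (4.22 × 10²⁰ / (3 × 1.74 × 10²⁶))^(1/3)
    = 2.16 × 10⁷ m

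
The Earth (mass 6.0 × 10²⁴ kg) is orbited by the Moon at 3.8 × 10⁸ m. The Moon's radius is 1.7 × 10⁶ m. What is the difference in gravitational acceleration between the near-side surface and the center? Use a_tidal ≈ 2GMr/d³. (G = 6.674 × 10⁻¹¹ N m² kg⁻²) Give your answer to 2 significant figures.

Δg = 2GMr/d³
   = 2 × (6.674 × 10⁻¹¹) × (6.0 × 10²⁴) × (1.7 × 10⁶) / (3.8 × 10⁸)³
   = 2.5 × 10⁻⁵ m/s²

2.5 × 10⁻⁵ m/s²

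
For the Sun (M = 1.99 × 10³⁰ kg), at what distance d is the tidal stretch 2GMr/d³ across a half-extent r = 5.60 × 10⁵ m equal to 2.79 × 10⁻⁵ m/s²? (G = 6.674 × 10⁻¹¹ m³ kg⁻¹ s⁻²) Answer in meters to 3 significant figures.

1.75 × 10¹⁰ m

2GMr/d³ = a_tidal  ⇒  d = (2GMr / a_tidal)^(1/3)
d = (2 × 6.674×10⁻¹¹ × (1.99 × 10³⁰) × (5.60 × 10⁵) / (2.79 × 10⁻⁵))^(1/3)
  = 1.75 × 10¹⁰ m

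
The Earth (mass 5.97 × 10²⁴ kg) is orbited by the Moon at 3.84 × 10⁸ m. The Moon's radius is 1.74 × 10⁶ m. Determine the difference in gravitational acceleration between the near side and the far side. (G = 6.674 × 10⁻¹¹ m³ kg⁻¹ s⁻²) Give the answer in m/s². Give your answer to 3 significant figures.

4.90 × 10⁻⁵ m/s²

The field gradient is 2GM/d³; across the full diameter 2r the difference is 4GMr/d³.
a_tidal = 4GMr/d³
        = 4 × (6.674 × 10⁻¹¹) × (5.97 × 10²⁴) × (1.74 × 10⁶) / (3.84 × 10⁸)³
        = 4.90 × 10⁻⁵ m/s²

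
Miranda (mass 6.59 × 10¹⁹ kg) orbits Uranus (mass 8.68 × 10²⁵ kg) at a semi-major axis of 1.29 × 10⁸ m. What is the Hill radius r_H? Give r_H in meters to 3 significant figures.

r_H ≈ a (m/3M)^(1/3)
    = (1.29 × 10⁸) × (6.59 × 10¹⁹ / (3 × 8.68 × 10²⁵))^(1/3)
    = 8.16 × 10⁵ m

8.16 × 10⁵ m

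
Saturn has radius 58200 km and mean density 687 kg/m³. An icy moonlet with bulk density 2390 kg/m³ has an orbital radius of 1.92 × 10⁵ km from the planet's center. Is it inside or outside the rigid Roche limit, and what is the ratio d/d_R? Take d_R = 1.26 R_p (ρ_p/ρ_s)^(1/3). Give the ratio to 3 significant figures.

d_R = 1.26 × (58200 km) × (687/2390)^(1/3) = 48400 km
d/d_R = (1.92 × 10⁵) / (48400) = 3.97
Since d/d_R > 1, the body is outside the Roche limit.

outside; d/d_R ≈ 3.97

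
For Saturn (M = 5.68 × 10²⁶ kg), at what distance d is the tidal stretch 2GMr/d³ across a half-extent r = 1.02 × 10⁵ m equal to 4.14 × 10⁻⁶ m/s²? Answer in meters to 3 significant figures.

1.23 × 10⁹ m

2GMr/d³ = a_tidal  ⇒  d = (2GMr / a_tidal)^(1/3)
d = (2 × 6.674×10⁻¹¹ × (5.68 × 10²⁶) × (1.02 × 10⁵) / (4.14 × 10⁻⁶))^(1/3)
  = 1.23 × 10⁹ m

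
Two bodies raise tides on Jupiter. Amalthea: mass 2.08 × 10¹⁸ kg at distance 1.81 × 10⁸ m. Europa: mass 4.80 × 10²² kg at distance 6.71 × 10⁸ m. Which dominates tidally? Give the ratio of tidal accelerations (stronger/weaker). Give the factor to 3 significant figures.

Europa, by a factor of ≈ 453

The tide-raising term goes as M/d³ (the gradient of a 1/d² field).
Amalthea: (2.08 × 10¹⁸) / (1.81 × 10⁸)³ = 3.508 × 10⁻⁷
Europa: (4.80 × 10²²) / (6.71 × 10⁸)³ = 1.589 × 10⁻⁴
Ratio (larger/smaller) = 453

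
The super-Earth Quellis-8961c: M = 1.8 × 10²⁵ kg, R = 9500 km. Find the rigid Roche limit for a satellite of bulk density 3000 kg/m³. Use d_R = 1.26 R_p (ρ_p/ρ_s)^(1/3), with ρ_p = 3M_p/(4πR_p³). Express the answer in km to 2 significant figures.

ρ_p = 3M_p/(4πR_p³) = 3 × (1.8 × 10²⁵) / (4π × (9.5 × 10⁶ m)³) = 5000 kg/m³
d_R = 1.26 × 9500 km × (5000/3000)^(1/3)
    = 14000 km

14000 km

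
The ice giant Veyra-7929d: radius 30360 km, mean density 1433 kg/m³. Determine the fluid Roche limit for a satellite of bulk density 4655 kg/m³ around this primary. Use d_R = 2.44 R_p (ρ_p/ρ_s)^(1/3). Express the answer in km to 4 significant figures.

d_R = 2.44 × 30360 km × (1433/4655)^(1/3)
    = 50020 km

50020 km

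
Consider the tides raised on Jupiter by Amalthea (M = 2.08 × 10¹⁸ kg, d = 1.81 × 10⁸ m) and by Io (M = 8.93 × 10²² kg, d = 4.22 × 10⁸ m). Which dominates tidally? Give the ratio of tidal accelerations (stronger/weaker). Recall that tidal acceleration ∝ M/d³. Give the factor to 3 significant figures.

Io, by a factor of ≈ 3390

The tide-raising term goes as M/d³ (the gradient of a 1/d² field).
Amalthea: (2.08 × 10¹⁸) / (1.81 × 10⁸)³ = 3.508 × 10⁻⁷
Io: (8.93 × 10²²) / (4.22 × 10⁸)³ = 1.188 × 10⁻³
Ratio (larger/smaller) = 3390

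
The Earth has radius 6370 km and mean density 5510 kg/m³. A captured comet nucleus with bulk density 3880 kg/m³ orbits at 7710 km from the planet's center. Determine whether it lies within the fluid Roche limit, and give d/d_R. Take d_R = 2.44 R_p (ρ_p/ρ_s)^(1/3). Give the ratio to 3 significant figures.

d_R = 2.44 × (6370 km) × (5510/3880)^(1/3) = 17470 km
d/d_R = (7710) / (17470) = 0.441
Since d/d_R < 1, the body is inside the Roche limit.

inside; d/d_R ≈ 0.441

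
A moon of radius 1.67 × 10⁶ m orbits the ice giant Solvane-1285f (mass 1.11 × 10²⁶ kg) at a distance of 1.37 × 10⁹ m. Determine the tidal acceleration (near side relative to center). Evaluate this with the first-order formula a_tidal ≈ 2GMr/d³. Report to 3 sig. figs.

Δg = 2GMr/d³
   = 2 × (6.674 × 10⁻¹¹) × (1.11 × 10²⁶) × (1.67 × 10⁶) / (1.37 × 10⁹)³
   = 9.62 × 10⁻⁶ m/s²

9.62 × 10⁻⁶ m/s²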